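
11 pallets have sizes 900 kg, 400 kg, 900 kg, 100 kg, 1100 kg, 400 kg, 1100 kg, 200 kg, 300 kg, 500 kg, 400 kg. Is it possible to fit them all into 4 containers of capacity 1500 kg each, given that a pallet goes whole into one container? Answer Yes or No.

Total = 6300 kg; ⌈6300/1500⌉ = 5.
At least 5 containers are required, but only 4 are allowed.

No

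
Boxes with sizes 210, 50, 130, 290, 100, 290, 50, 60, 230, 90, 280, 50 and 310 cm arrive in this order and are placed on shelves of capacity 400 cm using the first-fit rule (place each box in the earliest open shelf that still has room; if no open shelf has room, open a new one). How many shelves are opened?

  210 → shelf 1 (new)  [load 210/400]
  50 → shelf 1  [load 260/400]
  130 → shelf 1  [load 390/400]
  290 → shelf 2 (new)  [load 290/400]
  100 → shelf 2  [load 390/400]
  290 → shelf 3 (new)  [load 290/400]
  50 → shelf 3  [load 340/400]
  60 → shelf 3  [load 400/400]
  230 → shelf 4 (new)  [load 230/400]
  90 → shelf 4  [load 320/400]
  280 → shelf 5 (new)  [load 280/400]
  50 → shelf 4  [load 370/400]
  310 → shelf 6 (new)  [load 310/400]
6 shelves opened.

6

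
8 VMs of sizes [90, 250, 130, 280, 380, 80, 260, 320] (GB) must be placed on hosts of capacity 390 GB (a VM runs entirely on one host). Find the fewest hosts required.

5

Total = 380 + 320 + 280 + 260 + 250 + 130 + 90 + 80 = 1790 GB.
Lower bound: ⌈1790/390⌉ = 5 hosts.
A packing using 5 hosts:
  host 1: 380 = 380
  host 2: 320 = 320
  host 3: 280 + 90 = 370
  host 4: 260 + 130 = 390
  host 5: 250 + 80 = 330
This matches the lower bound, so 5 is optimal.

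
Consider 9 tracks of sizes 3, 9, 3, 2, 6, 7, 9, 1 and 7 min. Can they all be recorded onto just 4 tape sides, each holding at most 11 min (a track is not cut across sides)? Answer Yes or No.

No

Total = 47 min; ⌈47/11⌉ = 5.
At least 5 tape sides are required, but only 4 are allowed.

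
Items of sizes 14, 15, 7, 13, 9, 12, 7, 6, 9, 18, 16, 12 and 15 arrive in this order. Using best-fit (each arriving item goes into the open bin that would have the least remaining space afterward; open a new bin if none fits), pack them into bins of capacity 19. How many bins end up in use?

10

  14 → bin 1 (new)  [load 14/19]
  15 → bin 2 (new)  [load 15/19]
  7 → bin 3 (new)  [load 7/19]
  13 → bin 4 (new)  [load 13/19]
  9 → bin 3  [load 16/19]
  12 → bin 5 (new)  [load 12/19]
  7 → bin 5  [load 19/19]
  6 → bin 4  [load 19/19]
  9 → bin 6 (new)  [load 9/19]
  18 → bin 7 (new)  [load 18/19]
  16 → bin 8 (new)  [load 16/19]
  12 → bin 9 (new)  [load 12/19]
  15 → bin 10 (new)  [load 15/19]
10 bins opened.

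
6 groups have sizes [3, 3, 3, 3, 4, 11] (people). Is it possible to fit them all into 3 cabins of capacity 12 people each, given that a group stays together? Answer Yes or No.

A valid assignment using 3 cabins:
  cabin 1: 11 = 11
  cabin 2: 4 + 3 + 3 = 10
  cabin 3: 3 + 3 = 6
Every load is within 12 people, so 3 cabins suffice.

Yes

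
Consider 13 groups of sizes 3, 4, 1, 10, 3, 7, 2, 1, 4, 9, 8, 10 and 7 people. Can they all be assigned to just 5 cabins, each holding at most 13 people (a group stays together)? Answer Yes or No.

Total = 69 people; ⌈69/13⌉ = 6.
At least 6 cabins are required, but only 5 are allowed.

No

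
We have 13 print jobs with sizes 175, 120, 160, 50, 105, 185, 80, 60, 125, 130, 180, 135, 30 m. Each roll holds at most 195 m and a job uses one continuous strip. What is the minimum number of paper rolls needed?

9

Total = 185 + 180 + 175 + 160 + 135 + 130 + 125 + 120 + 105 + 80 + 60 + 50 + 30 = 1535 m.
Lower bound: ⌈1535/195⌉ = 8 paper rolls.
Also, 9 print jobs each exceed 195/2 m, and no two of those can share a roll, so at least 9 paper rolls are needed.
A packing using 9 paper rolls:
  roll 1: 185 = 185
  roll 2: 180 = 180
  roll 3: 175 = 175
  roll 4: 160 + 30 = 190
  roll 5: 135 + 60 = 195
  roll 6: 130 + 50 = 180
  roll 7: 125 = 125
  roll 8: 120 = 120
  roll 9: 105 + 80 = 185
This matches the lower bound, so 9 is optimal.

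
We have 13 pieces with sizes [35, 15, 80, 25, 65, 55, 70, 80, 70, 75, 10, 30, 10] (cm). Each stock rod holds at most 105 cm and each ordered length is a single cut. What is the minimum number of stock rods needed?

Total = 80 + 80 + 75 + 70 + 70 + 65 + 55 + 35 + 30 + 25 + 15 + 10 + 10 = 620 cm.
Lower bound: ⌈620/105⌉ = 6 stock rods.
Also, 7 pieces each exceed 105/2 cm, and no two of those can share a stock rod, so at least 7 stock rods are needed.
A packing using 7 stock rods:
  stock rod 1: 80 + 25 = 105
  stock rod 2: 80 + 15 + 10 = 105
  stock rod 3: 75 + 30 = 105
  stock rod 4: 70 + 35 = 105
  stock rod 5: 70 + 10 = 80
  stock rod 6: 65 = 65
  stock rod 7: 55 = 55
This matches the lower bound, so 7 is optimal.

7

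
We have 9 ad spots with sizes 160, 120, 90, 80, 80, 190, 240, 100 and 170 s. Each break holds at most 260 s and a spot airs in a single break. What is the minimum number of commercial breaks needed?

6

Total = 240 + 190 + 170 + 160 + 120 + 100 + 90 + 80 + 80 = 1230 s.
Lower bound: ⌈1230/260⌉ = 5 commercial breaks.
A packing using 6 commercial breaks:
  break 1: 240 = 240
  break 2: 190 = 190
  break 3: 170 + 90 = 260
  break 4: 160 + 100 = 260
  break 5: 120 + 80 = 200
  break 6: 80 = 80
No arrangement into 5 commercial breaks stays within capacity, so 6 is optimal.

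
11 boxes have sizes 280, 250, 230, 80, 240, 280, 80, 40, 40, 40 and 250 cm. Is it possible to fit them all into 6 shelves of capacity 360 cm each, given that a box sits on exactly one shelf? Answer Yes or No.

Yes

A valid assignment using 6 shelves:
  shelf 1: 280 + 80 = 360
  shelf 2: 280 + 80 = 360
  shelf 3: 250 + 40 + 40 = 330
  shelf 4: 250 + 40 = 290
  shelf 5: 240 = 240
  shelf 6: 230 = 230
Every load is within 360 cm, so 6 shelves suffice.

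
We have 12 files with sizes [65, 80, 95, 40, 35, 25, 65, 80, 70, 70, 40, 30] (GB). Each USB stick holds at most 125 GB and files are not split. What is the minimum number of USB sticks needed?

Total = 95 + 80 + 80 + 70 + 70 + 65 + 65 + 40 + 40 + 35 + 30 + 25 = 695 GB.
Lower bound: ⌈695/125⌉ = 6 USB sticks.
Also, 7 files each exceed 125/2 GB, and no two of those can share a USB stick, so at least 7 USB sticks are needed.
A packing using 7 USB sticks:
  USB stick 1: 95 + 30 = 125
  USB stick 2: 80 + 40 = 120
  USB stick 3: 80 + 40 = 120
  USB stick 4: 70 + 35 = 105
  USB stick 5: 70 + 25 = 95
  USB stick 6: 65 = 65
  USB stick 7: 65 = 65
This matches the lower bound, so 7 is optimal.

7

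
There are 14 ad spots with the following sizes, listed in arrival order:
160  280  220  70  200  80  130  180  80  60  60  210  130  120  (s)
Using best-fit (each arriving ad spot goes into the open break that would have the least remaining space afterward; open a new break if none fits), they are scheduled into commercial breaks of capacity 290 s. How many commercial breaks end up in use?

8

  160 → break 1 (new)  [load 160/290]
  280 → break 2 (new)  [load 280/290]
  220 → break 3 (new)  [load 220/290]
  70 → break 3  [load 290/290]
  200 → break 4 (new)  [load 200/290]
  80 → break 4  [load 280/290]
  130 → break 1  [load 290/290]
  180 → break 5 (new)  [load 180/290]
  80 → break 5  [load 260/290]
  60 → break 6 (new)  [load 60/290]
  60 → break 6  [load 120/290]
  210 → break 7 (new)  [load 210/290]
  130 → break 6  [load 250/290]
  120 → break 8 (new)  [load 120/290]
8 commercial breaks opened.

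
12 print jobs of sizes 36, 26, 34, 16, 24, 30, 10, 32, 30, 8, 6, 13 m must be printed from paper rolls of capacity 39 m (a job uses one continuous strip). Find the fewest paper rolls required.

Total = 36 + 34 + 32 + 30 + 30 + 26 + 24 + 16 + 13 + 10 + 8 + 6 = 265 m.
Lower bound: ⌈265/39⌉ = 7 paper rolls.
A packing using 8 paper rolls:
  roll 1: 36 = 36
  roll 2: 34 = 34
  roll 3: 32 + 6 = 38
  roll 4: 30 + 8 = 38
  roll 5: 30 = 30
  roll 6: 26 + 13 = 39
  roll 7: 24 + 10 = 34
  roll 8: 16 = 16
No arrangement into 7 paper rolls stays within capacity, so 8 is optimal.

8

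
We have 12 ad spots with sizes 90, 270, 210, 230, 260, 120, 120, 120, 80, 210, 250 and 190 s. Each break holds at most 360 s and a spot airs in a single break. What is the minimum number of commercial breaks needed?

Total = 270 + 260 + 250 + 230 + 210 + 210 + 190 + 120 + 120 + 120 + 90 + 80 = 2150 s.
Lower bound: ⌈2150/360⌉ = 6 commercial breaks.
Also, 7 ad spots each exceed 180 s, and no two of those can share a break, so at least 7 commercial breaks are needed.
A packing using 7 commercial breaks:
  break 1: 270 + 90 = 360
  break 2: 260 + 80 = 340
  break 3: 250 = 250
  break 4: 230 + 120 = 350
  break 5: 210 + 120 = 330
  break 6: 210 + 120 = 330
  break 7: 190 = 190
This matches the lower bound, so 7 is optimal.

7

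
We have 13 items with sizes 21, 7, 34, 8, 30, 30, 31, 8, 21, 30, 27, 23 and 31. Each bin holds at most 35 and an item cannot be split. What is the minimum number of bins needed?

10

Total = 34 + 31 + 31 + 30 + 30 + 30 + 27 + 23 + 21 + 21 + 8 + 8 + 7 = 301.
Lower bound: ⌈301/35⌉ = 9 bins.
Also, 10 items each exceed 35/2, and no two of those can share a bin, so at least 10 bins are needed.
A packing using 10 bins:
  bin 1: 34 = 34
  bin 2: 31 = 31
  bin 3: 31 = 31
  bin 4: 30 = 30
  bin 5: 30 = 30
  bin 6: 30 = 30
  bin 7: 27 + 8 = 35
  bin 8: 23 + 8 = 31
  bin 9: 21 + 7 = 28
  bin 10: 21 = 21
This matches the lower bound, so 10 is optimal.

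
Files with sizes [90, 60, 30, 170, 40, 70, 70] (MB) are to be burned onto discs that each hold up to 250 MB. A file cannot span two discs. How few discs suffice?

3

Total = 170 + 90 + 70 + 70 + 60 + 40 + 30 = 530 MB.
Lower bound: ⌈530/250⌉ = 3 discs.
A packing using 3 discs:
  disc 1: 170 + 70 = 240
  disc 2: 90 + 70 + 60 + 30 = 250
  disc 3: 40 = 40
This matches the lower bound, so 3 is optimal.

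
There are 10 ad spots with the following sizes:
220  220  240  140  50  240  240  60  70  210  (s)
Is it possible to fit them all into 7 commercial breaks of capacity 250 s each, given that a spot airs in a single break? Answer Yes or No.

Total = 1690 s; ⌈1690/250⌉ = 7.
The bound of 7 does not rule out 7, but exhaustive search shows no assignment into 7 commercial breaks of capacity 250 s exists — the minimum is 8.

No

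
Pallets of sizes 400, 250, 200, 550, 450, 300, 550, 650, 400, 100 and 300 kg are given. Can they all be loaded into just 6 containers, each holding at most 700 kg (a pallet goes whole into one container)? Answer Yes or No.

Total = 4150 kg; ⌈4150/700⌉ = 6.
The bound of 6 does not rule out 6, but exhaustive search shows no assignment into 6 containers of capacity 700 kg exists — the minimum is 7.

No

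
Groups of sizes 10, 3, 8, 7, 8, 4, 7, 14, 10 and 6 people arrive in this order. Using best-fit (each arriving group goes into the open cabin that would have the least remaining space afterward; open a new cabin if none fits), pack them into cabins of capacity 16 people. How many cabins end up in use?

  10 → cabin 1 (new)  [load 10/16]
  3 → cabin 1  [load 13/16]
  8 → cabin 2 (new)  [load 8/16]
  7 → cabin 2  [load 15/16]
  8 → cabin 3 (new)  [load 8/16]
  4 → cabin 3  [load 12/16]
  7 → cabin 4 (new)  [load 7/16]
  14 → cabin 5 (new)  [load 14/16]
  10 → cabin 6 (new)  [load 10/16]
  6 → cabin 6  [load 16/16]
6 cabins opened.

6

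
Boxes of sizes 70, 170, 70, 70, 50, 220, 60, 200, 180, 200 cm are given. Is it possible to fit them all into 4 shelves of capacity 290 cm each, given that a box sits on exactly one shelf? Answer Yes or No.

Total = 1290 cm; ⌈1290/290⌉ = 5.
At least 5 shelves are required, but only 4 are allowed.

No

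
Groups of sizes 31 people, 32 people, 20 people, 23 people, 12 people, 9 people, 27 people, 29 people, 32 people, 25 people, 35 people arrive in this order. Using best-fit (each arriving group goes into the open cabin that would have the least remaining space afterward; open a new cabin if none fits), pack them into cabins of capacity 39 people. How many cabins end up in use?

9

  31 → cabin 1 (new)  [load 31/39]
  32 → cabin 2 (new)  [load 32/39]
  20 → cabin 3 (new)  [load 20/39]
  23 → cabin 4 (new)  [load 23/39]
  12 → cabin 4  [load 35/39]
  9 → cabin 3  [load 29/39]
  27 → cabin 5 (new)  [load 27/39]
  29 → cabin 6 (new)  [load 29/39]
  32 → cabin 7 (new)  [load 32/39]
  25 → cabin 8 (new)  [load 25/39]
  35 → cabin 9 (new)  [load 35/39]
9 cabins opened.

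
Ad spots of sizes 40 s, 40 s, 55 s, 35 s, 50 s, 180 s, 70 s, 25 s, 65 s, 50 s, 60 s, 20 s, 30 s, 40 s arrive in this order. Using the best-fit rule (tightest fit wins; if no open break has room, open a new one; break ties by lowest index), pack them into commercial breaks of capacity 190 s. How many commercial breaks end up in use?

5

  40 → break 1 (new)  [load 40/190]
  40 → break 1  [load 80/190]
  55 → break 1  [load 135/190]
  35 → break 1  [load 170/190]
  50 → break 2 (new)  [load 50/190]
  180 → break 3 (new)  [load 180/190]
  70 → break 2  [load 120/190]
  25 → break 2  [load 145/190]
  65 → break 4 (new)  [load 65/190]
  50 → break 4  [load 115/190]
  60 → break 4  [load 175/190]
  20 → break 1  [load 190/190]
  30 → break 2  [load 175/190]
  40 → break 5 (new)  [load 40/190]
5 commercial breaks opened.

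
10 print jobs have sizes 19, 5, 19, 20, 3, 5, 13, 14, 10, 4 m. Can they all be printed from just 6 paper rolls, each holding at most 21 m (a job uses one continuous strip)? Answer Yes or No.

Yes

A valid assignment using 6 paper rolls:
  roll 1: 20 = 20
  roll 2: 19 = 19
  roll 3: 19 = 19
  roll 4: 14 + 5 = 19
  roll 5: 13 + 5 + 3 = 21
  roll 6: 10 + 4 = 14
Every load is within 21 m, so 6 paper rolls suffice.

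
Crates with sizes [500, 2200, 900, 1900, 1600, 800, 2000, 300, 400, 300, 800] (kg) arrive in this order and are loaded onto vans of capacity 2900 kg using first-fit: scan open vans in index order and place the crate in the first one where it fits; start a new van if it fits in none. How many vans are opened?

5

  500 → van 1 (new)  [load 500/2900]
  2200 → van 1  [load 2700/2900]
  900 → van 2 (new)  [load 900/2900]
  1900 → van 2  [load 2800/2900]
  1600 → van 3 (new)  [load 1600/2900]
  800 → van 3  [load 2400/2900]
  2000 → van 4 (new)  [load 2000/2900]
  300 → van 3  [load 2700/2900]
  400 → van 4  [load 2400/2900]
  300 → van 4  [load 2700/2900]
  800 → van 5 (new)  [load 800/2900]
5 vans opened.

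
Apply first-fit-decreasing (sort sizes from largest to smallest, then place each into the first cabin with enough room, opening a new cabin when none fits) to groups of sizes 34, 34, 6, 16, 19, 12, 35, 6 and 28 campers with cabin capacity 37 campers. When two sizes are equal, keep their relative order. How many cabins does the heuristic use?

6

Sorted descending: 35, 34, 34, 28, 19, 16, 12, 6, 6.
  35 → cabin 1 (new)  [load 35/37]
  34 → cabin 2 (new)  [load 34/37]
  34 → cabin 3 (new)  [load 34/37]
  28 → cabin 4 (new)  [load 28/37]
  19 → cabin 5 (new)  [load 19/37]
  16 → cabin 5  [load 35/37]
  12 → cabin 6 (new)  [load 12/37]
  6 → cabin 4  [load 34/37]
  6 → cabin 6  [load 18/37]
6 cabins opened.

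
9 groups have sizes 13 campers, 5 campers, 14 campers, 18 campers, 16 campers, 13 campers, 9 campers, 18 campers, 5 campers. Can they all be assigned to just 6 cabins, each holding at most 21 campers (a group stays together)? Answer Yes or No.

No

Total = 111 campers; ⌈111/21⌉ = 6.
The bound of 6 does not rule out 6, but exhaustive search shows no assignment into 6 cabins of capacity 21 campers exists — the minimum is 7.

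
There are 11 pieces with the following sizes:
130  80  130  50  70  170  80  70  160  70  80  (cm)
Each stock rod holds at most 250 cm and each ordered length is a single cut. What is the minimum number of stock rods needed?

5

Total = 170 + 160 + 130 + 130 + 80 + 80 + 80 + 70 + 70 + 70 + 50 = 1090 cm.
Lower bound: ⌈1090/250⌉ = 5 stock rods.
A packing using 5 stock rods:
  stock rod 1: 170 + 80 = 250
  stock rod 2: 160 + 80 = 240
  stock rod 3: 130 + 80 = 210
  stock rod 4: 130 + 70 + 50 = 250
  stock rod 5: 70 + 70 = 140
This matches the lower bound, so 5 is optimal.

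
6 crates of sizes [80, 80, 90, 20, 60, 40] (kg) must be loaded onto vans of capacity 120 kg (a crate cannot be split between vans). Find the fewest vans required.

4

Total = 90 + 80 + 80 + 60 + 40 + 20 = 370 kg.
Lower bound: ⌈370/120⌉ = 4 vans.
A packing using 4 vans:
  van 1: 90 + 20 = 110
  van 2: 80 + 40 = 120
  van 3: 80 = 80
  van 4: 60 = 60
This matches the lower bound, so 4 is optimal.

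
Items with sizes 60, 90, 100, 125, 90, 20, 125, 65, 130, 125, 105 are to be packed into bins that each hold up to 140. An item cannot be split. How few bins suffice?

9

Total = 130 + 125 + 125 + 125 + 105 + 100 + 90 + 90 + 65 + 60 + 20 = 1035.
Lower bound: ⌈1035/140⌉ = 8 bins.
A packing using 9 bins:
  bin 1: 130 = 130
  bin 2: 125 = 125
  bin 3: 125 = 125
  bin 4: 125 = 125
  bin 5: 105 + 20 = 125
  bin 6: 100 = 100
  bin 7: 90 = 90
  bin 8: 90 = 90
  bin 9: 65 + 60 = 125
No arrangement into 8 bins stays within capacity, so 9 is optimal.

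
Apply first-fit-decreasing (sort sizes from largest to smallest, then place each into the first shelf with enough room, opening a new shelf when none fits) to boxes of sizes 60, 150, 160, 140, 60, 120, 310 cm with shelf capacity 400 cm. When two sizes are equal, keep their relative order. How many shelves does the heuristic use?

3

Sorted descending: 310, 160, 150, 140, 120, 60, 60.
  310 → shelf 1 (new)  [load 310/400]
  160 → shelf 2 (new)  [load 160/400]
  150 → shelf 2  [load 310/400]
  140 → shelf 3 (new)  [load 140/400]
  120 → shelf 3  [load 260/400]
  60 → shelf 1  [load 370/400]
  60 → shelf 2  [load 370/400]
3 shelves opened.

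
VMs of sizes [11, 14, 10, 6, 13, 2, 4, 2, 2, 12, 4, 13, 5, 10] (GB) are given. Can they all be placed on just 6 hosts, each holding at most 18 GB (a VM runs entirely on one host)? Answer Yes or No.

Total = 108 GB; ⌈108/18⌉ = 6.
7 VMs each exceed half the capacity and cannot share a host, forcing at least 7 hosts.
At least 7 hosts are required, but only 6 are allowed.

No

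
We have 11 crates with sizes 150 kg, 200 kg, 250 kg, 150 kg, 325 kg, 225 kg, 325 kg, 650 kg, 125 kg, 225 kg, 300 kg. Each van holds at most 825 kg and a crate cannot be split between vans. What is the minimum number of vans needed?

4

Total = 650 + 325 + 325 + 300 + 250 + 225 + 225 + 200 + 150 + 150 + 125 = 2925 kg.
Lower bound: ⌈2925/825⌉ = 4 vans.
A packing using 4 vans:
  van 1: 650 + 150 = 800
  van 2: 325 + 325 + 150 = 800
  van 3: 300 + 250 + 225 = 775
  van 4: 225 + 200 + 125 = 550
This matches the lower bound, so 4 is optimal.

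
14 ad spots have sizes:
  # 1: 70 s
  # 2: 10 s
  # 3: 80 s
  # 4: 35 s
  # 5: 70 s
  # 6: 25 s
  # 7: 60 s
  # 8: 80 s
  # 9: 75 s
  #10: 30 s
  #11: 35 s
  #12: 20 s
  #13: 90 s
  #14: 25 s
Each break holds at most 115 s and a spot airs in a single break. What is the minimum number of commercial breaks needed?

Total = 90 + 80 + 80 + 75 + 70 + 70 + 60 + 35 + 35 + 30 + 25 + 25 + 20 + 10 = 705 s.
Lower bound: ⌈705/115⌉ = 7 commercial breaks.
A packing using 7 commercial breaks:
  break 1: 90 + 25 = 115
  break 2: 80 + 35 = 115
  break 3: 80 + 35 = 115
  break 4: 75 + 30 + 10 = 115
  break 5: 70 + 25 + 20 = 115
  break 6: 70 = 70
  break 7: 60 = 60
This matches the lower bound, so 7 is optimal.

7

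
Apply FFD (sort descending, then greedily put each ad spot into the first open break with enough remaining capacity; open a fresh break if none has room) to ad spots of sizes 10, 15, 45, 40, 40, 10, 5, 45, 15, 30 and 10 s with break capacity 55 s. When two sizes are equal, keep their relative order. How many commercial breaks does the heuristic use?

5

Sorted descending: 45, 45, 40, 40, 30, 15, 15, 10, 10, 10, 5.
  45 → break 1 (new)  [load 45/55]
  45 → break 2 (new)  [load 45/55]
  40 → break 3 (new)  [load 40/55]
  40 → break 4 (new)  [load 40/55]
  30 → break 5 (new)  [load 30/55]
  15 → break 3  [load 55/55]
  15 → break 4  [load 55/55]
  10 → break 1  [load 55/55]
  10 → break 2  [load 55/55]
  10 → break 5  [load 40/55]
  5 → break 5  [load 45/55]
5 commercial breaks opened.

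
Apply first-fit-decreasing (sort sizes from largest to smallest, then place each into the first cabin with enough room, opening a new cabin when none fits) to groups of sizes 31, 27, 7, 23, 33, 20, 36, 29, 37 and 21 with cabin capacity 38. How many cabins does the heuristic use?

Sorted descending: 37, 36, 33, 31, 29, 27, 23, 21, 20, 7.
  37 → cabin 1 (new)  [load 37/38]
  36 → cabin 2 (new)  [load 36/38]
  33 → cabin 3 (new)  [load 33/38]
  31 → cabin 4 (new)  [load 31/38]
  29 → cabin 5 (new)  [load 29/38]
  27 → cabin 6 (new)  [load 27/38]
  23 → cabin 7 (new)  [load 23/38]
  21 → cabin 8 (new)  [load 21/38]
  20 → cabin 9 (new)  [load 20/38]
  7 → cabin 4  [load 38/38]
9 cabins opened.

9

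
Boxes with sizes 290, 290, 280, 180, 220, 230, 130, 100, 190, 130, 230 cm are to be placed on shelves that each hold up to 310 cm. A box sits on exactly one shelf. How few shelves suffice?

Total = 290 + 290 + 280 + 230 + 230 + 220 + 190 + 180 + 130 + 130 + 100 = 2270 cm.
Lower bound: ⌈2270/310⌉ = 8 shelves.
A packing using 9 shelves:
  shelf 1: 290 = 290
  shelf 2: 290 = 290
  shelf 3: 280 = 280
  shelf 4: 230 = 230
  shelf 5: 230 = 230
  shelf 6: 220 = 220
  shelf 7: 190 + 100 = 290
  shelf 8: 180 + 130 = 310
  shelf 9: 130 = 130
No arrangement into 8 shelves stays within capacity, so 9 is optimal.

9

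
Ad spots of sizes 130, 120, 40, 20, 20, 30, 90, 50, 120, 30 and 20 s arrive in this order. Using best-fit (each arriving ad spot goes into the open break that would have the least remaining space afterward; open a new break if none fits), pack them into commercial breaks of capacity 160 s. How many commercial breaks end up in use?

5

  130 → break 1 (new)  [load 130/160]
  120 → break 2 (new)  [load 120/160]
  40 → break 2  [load 160/160]
  20 → break 1  [load 150/160]
  20 → break 3 (new)  [load 20/160]
  30 → break 3  [load 50/160]
  90 → break 3  [load 140/160]
  50 → break 4 (new)  [load 50/160]
  120 → break 5 (new)  [load 120/160]
  30 → break 5  [load 150/160]
  20 → break 3  [load 160/160]
5 commercial breaks opened.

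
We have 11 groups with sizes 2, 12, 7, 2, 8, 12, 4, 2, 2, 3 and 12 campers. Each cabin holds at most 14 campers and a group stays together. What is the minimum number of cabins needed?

5

Total = 12 + 12 + 12 + 8 + 7 + 4 + 3 + 2 + 2 + 2 + 2 = 66 campers.
Lower bound: ⌈66/14⌉ = 5 cabins.
A packing using 5 cabins:
  cabin 1: 12 + 2 = 14
  cabin 2: 12 + 2 = 14
  cabin 3: 12 + 2 = 14
  cabin 4: 8 + 4 + 2 = 14
  cabin 5: 7 + 3 = 10
This matches the lower bound, so 5 is optimal.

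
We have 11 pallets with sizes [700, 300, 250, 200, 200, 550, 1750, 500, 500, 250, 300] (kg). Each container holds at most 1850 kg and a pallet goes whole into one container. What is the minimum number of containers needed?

Total = 1750 + 700 + 550 + 500 + 500 + 300 + 300 + 250 + 250 + 200 + 200 = 5500 kg.
Lower bound: ⌈5500/1850⌉ = 3 containers.
A packing using 4 containers:
  container 1: 1750 = 1750
  container 2: 700 + 550 + 500 = 1750
  container 3: 500 + 300 + 300 + 250 + 250 + 200 = 1800
  container 4: 200 = 200
No arrangement into 3 containers stays within capacity, so 4 is optimal.

4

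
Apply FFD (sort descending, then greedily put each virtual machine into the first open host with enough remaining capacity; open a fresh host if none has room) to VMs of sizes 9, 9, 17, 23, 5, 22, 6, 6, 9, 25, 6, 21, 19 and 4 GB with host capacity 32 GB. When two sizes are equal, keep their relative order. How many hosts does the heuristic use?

Sorted descending: 25, 23, 22, 21, 19, 17, 9, 9, 9, 6, 6, 6, 5, 4.
  25 → host 1 (new)  [load 25/32]
  23 → host 2 (new)  [load 23/32]
  22 → host 3 (new)  [load 22/32]
  21 → host 4 (new)  [load 21/32]
  19 → host 5 (new)  [load 19/32]
  17 → host 6 (new)  [load 17/32]
  9 → host 2  [load 32/32]
  9 → host 3  [load 31/32]
  9 → host 4  [load 30/32]
  6 → host 1  [load 31/32]
  6 → host 5  [load 25/32]
  6 → host 5  [load 31/32]
  5 → host 6  [load 22/32]
  4 → host 6  [load 26/32]
6 hosts opened.

6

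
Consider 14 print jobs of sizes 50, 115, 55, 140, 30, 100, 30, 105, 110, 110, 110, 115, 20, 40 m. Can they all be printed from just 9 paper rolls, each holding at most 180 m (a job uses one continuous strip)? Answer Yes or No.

Yes

A valid assignment using 8 paper rolls:
  roll 1: 140 + 40 = 180
  roll 2: 115 + 55 = 170
  roll 3: 115 + 50 = 165
  roll 4: 110 + 30 + 30 = 170
  roll 5: 110 + 20 = 130
  roll 6: 110 = 110
  roll 7: 105 = 105
  roll 8: 100 = 100
That uses only 8 ≤ 9, so 9 paper rolls are enough.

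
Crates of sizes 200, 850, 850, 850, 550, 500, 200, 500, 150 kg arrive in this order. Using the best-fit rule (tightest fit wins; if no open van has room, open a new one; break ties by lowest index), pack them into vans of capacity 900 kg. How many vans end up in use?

6

  200 → van 1 (new)  [load 200/900]
  850 → van 2 (new)  [load 850/900]
  850 → van 3 (new)  [load 850/900]
  850 → van 4 (new)  [load 850/900]
  550 → van 1  [load 750/900]
  500 → van 5 (new)  [load 500/900]
  200 → van 5  [load 700/900]
  500 → van 6 (new)  [load 500/900]
  150 → van 1  [load 900/900]
6 vans opened.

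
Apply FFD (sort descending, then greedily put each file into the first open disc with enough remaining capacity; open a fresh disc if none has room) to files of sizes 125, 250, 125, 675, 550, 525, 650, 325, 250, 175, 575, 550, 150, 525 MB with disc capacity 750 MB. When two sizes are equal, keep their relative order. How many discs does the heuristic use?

Sorted descending: 675, 650, 575, 550, 550, 525, 525, 325, 250, 250, 175, 150, 125, 125.
  675 → disc 1 (new)  [load 675/750]
  650 → disc 2 (new)  [load 650/750]
  575 → disc 3 (new)  [load 575/750]
  550 → disc 4 (new)  [load 550/750]
  550 → disc 5 (new)  [load 550/750]
  525 → disc 6 (new)  [load 525/750]
  525 → disc 7 (new)  [load 525/750]
  325 → disc 8 (new)  [load 325/750]
  250 → disc 8  [load 575/750]
  250 → disc 9 (new)  [load 250/750]
  175 → disc 3  [load 750/750]
  150 → disc 4  [load 700/750]
  125 → disc 5  [load 675/750]
  125 → disc 6  [load 650/750]
9 discs opened.

9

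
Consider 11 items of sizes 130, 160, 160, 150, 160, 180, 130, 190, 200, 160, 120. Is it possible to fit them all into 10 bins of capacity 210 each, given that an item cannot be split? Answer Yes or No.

Total = 1740; ⌈1740/210⌉ = 9.
11 items each exceed half the capacity and cannot share a bin, forcing at least 11 bins.
At least 11 bins are required, but only 10 are allowed.

No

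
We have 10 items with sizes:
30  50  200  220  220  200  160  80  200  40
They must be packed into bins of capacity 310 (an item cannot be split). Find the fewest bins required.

Total = 220 + 220 + 200 + 200 + 200 + 160 + 80 + 50 + 40 + 30 = 1400.
Lower bound: ⌈1400/310⌉ = 5 bins.
Also, 6 items each exceed 155, and no two of those can share a bin, so at least 6 bins are needed.
A packing using 6 bins:
  bin 1: 220 + 80 = 300
  bin 2: 220 + 50 + 40 = 310
  bin 3: 200 + 30 = 230
  bin 4: 200 = 200
  bin 5: 200 = 200
  bin 6: 160 = 160
This matches the lower bound, so 6 is optimal.

6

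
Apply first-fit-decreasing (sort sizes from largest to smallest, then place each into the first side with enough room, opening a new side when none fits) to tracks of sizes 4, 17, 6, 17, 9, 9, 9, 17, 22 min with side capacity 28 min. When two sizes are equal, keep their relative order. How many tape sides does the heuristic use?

5

Sorted descending: 22, 17, 17, 17, 9, 9, 9, 6, 4.
  22 → side 1 (new)  [load 22/28]
  17 → side 2 (new)  [load 17/28]
  17 → side 3 (new)  [load 17/28]
  17 → side 4 (new)  [load 17/28]
  9 → side 2  [load 26/28]
  9 → side 3  [load 26/28]
  9 → side 4  [load 26/28]
  6 → side 1  [load 28/28]
  4 → side 5 (new)  [load 4/28]
5 tape sides opened.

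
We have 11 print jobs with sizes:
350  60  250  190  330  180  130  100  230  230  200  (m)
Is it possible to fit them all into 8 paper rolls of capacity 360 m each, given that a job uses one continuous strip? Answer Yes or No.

A valid assignment using 8 paper rolls:
  roll 1: 350 = 350
  roll 2: 330 = 330
  roll 3: 250 + 100 = 350
  roll 4: 230 + 130 = 360
  roll 5: 230 + 60 = 290
  roll 6: 200 = 200
  roll 7: 190 = 190
  roll 8: 180 = 180
Every load is within 360 m, so 8 paper rolls suffice.

Yes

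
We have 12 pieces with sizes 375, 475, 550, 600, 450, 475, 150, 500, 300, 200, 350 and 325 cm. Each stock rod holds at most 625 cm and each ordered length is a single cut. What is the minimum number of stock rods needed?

Total = 600 + 550 + 500 + 475 + 475 + 450 + 375 + 350 + 325 + 300 + 200 + 150 = 4750 cm.
Lower bound: ⌈4750/625⌉ = 8 stock rods.
Also, 9 pieces each exceed 625/2 cm, and no two of those can share a stock rod, so at least 9 stock rods are needed.
A packing using 9 stock rods:
  stock rod 1: 600 = 600
  stock rod 2: 550 = 550
  stock rod 3: 500 = 500
  stock rod 4: 475 + 150 = 625
  stock rod 5: 475 = 475
  stock rod 6: 450 = 450
  stock rod 7: 375 + 200 = 575
  stock rod 8: 350 = 350
  stock rod 9: 325 + 300 = 625
This matches the lower bound, so 9 is optimal.

9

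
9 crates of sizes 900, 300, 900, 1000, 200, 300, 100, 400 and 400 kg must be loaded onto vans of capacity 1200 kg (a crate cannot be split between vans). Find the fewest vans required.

Total = 1000 + 900 + 900 + 400 + 400 + 300 + 300 + 200 + 100 = 4500 kg.
Lower bound: ⌈4500/1200⌉ = 4 vans.
A packing using 4 vans:
  van 1: 1000 + 200 = 1200
  van 2: 900 + 300 = 1200
  van 3: 900 + 300 = 1200
  van 4: 400 + 400 + 100 = 900
This matches the lower bound, so 4 is optimal.

4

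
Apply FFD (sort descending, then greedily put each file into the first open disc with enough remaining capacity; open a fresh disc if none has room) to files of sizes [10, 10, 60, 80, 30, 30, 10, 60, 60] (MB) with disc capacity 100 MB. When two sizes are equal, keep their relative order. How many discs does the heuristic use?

4

Sorted descending: 80, 60, 60, 60, 30, 30, 10, 10, 10.
  80 → disc 1 (new)  [load 80/100]
  60 → disc 2 (new)  [load 60/100]
  60 → disc 3 (new)  [load 60/100]
  60 → disc 4 (new)  [load 60/100]
  30 → disc 2  [load 90/100]
  30 → disc 3  [load 90/100]
  10 → disc 1  [load 90/100]
  10 → disc 1  [load 100/100]
  10 → disc 2  [load 100/100]
4 discs opened.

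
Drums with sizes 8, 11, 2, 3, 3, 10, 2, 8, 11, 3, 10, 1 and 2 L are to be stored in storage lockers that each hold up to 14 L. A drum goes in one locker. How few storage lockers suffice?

Total = 11 + 11 + 10 + 10 + 8 + 8 + 3 + 3 + 3 + 2 + 2 + 2 + 1 = 74 L.
Lower bound: ⌈74/14⌉ = 6 storage lockers.
A packing using 6 storage lockers:
  locker 1: 11 + 3 = 14
  locker 2: 11 + 3 = 14
  locker 3: 10 + 3 + 1 = 14
  locker 4: 10 + 2 + 2 = 14
  locker 5: 8 + 2 = 10
  locker 6: 8 = 8
This matches the lower bound, so 6 is optimal.

6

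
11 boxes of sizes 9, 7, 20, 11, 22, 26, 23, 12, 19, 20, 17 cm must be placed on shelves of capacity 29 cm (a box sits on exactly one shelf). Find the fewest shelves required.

Total = 26 + 23 + 22 + 20 + 20 + 19 + 17 + 12 + 11 + 9 + 7 = 186 cm.
Lower bound: ⌈186/29⌉ = 7 shelves.
A packing using 8 shelves:
  shelf 1: 26 = 26
  shelf 2: 23 = 23
  shelf 3: 22 + 7 = 29
  shelf 4: 20 + 9 = 29
  shelf 5: 20 = 20
  shelf 6: 19 = 19
  shelf 7: 17 + 12 = 29
  shelf 8: 11 = 11
No arrangement into 7 shelves stays within capacity, so 8 is optimal.

8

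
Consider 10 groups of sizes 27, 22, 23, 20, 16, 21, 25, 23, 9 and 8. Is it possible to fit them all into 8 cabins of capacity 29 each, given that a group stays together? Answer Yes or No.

A valid assignment using 8 cabins:
  cabin 1: 27 = 27
  cabin 2: 25 = 25
  cabin 3: 23 = 23
  cabin 4: 23 = 23
  cabin 5: 22 = 22
  cabin 6: 21 + 8 = 29
  cabin 7: 20 + 9 = 29
  cabin 8: 16 = 16
Every load is within 29, so 8 cabins suffice.

Yes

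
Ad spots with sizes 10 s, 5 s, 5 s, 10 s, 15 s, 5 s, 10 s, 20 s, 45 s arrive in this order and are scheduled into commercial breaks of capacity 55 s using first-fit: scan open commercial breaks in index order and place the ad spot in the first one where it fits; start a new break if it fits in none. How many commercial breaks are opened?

  10 → break 1 (new)  [load 10/55]
  5 → break 1  [load 15/55]
  5 → break 1  [load 20/55]
  10 → break 1  [load 30/55]
  15 → break 1  [load 45/55]
  5 → break 1  [load 50/55]
  10 → break 2 (new)  [load 10/55]
  20 → break 2  [load 30/55]
  45 → break 3 (new)  [load 45/55]
3 commercial breaks opened.

3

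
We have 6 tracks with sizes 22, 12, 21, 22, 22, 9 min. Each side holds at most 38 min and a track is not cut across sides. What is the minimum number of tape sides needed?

Total = 22 + 22 + 22 + 21 + 12 + 9 = 108 min.
Lower bound: ⌈108/38⌉ = 3 tape sides.
Also, 4 tracks each exceed 19 min, and no two of those can share a side, so at least 4 tape sides are needed.
A packing using 4 tape sides:
  side 1: 22 + 12 = 34
  side 2: 22 + 9 = 31
  side 3: 22 = 22
  side 4: 21 = 21
This matches the lower bound, so 4 is optimal.

4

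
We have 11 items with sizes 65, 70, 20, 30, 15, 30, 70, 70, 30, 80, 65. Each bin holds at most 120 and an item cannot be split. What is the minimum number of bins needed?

6

Total = 80 + 70 + 70 + 70 + 65 + 65 + 30 + 30 + 30 + 20 + 15 = 545.
Lower bound: ⌈545/120⌉ = 5 bins.
Also, 6 items each exceed 60, and no two of those can share a bin, so at least 6 bins are needed.
A packing using 6 bins:
  bin 1: 80 + 30 = 110
  bin 2: 70 + 30 + 20 = 120
  bin 3: 70 + 30 + 15 = 115
  bin 4: 70 = 70
  bin 5: 65 = 65
  bin 6: 65 = 65
This matches the lower bound, so 6 is optimal.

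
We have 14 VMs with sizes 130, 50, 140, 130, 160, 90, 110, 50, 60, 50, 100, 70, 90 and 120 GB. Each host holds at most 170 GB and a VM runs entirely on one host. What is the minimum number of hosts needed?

9

Total = 160 + 140 + 130 + 130 + 120 + 110 + 100 + 90 + 90 + 70 + 60 + 50 + 50 + 50 = 1350 GB.
Lower bound: ⌈1350/170⌉ = 8 hosts.
Also, 9 VMs each exceed 85 GB, and no two of those can share a host, so at least 9 hosts are needed.
A packing using 9 hosts:
  host 1: 160 = 160
  host 2: 140 = 140
  host 3: 130 = 130
  host 4: 130 = 130
  host 5: 120 + 50 = 170
  host 6: 110 + 60 = 170
  host 7: 100 + 70 = 170
  host 8: 90 + 50 = 140
  host 9: 90 + 50 = 140
This matches the lower bound, so 9 is optimal.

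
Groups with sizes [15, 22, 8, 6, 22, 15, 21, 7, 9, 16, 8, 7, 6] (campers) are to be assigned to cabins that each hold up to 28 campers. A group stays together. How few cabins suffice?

Total = 22 + 22 + 21 + 16 + 15 + 15 + 9 + 8 + 8 + 7 + 7 + 6 + 6 = 162 campers.
Lower bound: ⌈162/28⌉ = 6 cabins.
A packing using 7 cabins:
  cabin 1: 22 + 6 = 28
  cabin 2: 22 + 6 = 28
  cabin 3: 21 + 7 = 28
  cabin 4: 16 + 9 = 25
  cabin 5: 15 + 8 = 23
  cabin 6: 15 + 8 = 23
  cabin 7: 7 = 7
No arrangement into 6 cabins stays within capacity, so 7 is optimal.

7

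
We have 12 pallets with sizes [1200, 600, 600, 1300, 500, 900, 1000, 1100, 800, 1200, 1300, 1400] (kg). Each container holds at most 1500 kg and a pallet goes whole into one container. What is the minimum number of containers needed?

9

Total = 1400 + 1300 + 1300 + 1200 + 1200 + 1100 + 1000 + 900 + 800 + 600 + 600 + 500 = 11900 kg.
Lower bound: ⌈11900/1500⌉ = 8 containers.
Also, 9 pallets each exceed 750 kg, and no two of those can share a container, so at least 9 containers are needed.
A packing using 9 containers:
  container 1: 1400 = 1400
  container 2: 1300 = 1300
  container 3: 1300 = 1300
  container 4: 1200 = 1200
  container 5: 1200 = 1200
  container 6: 1100 = 1100
  container 7: 1000 + 500 = 1500
  container 8: 900 + 600 = 1500
  container 9: 800 + 600 = 1400
This matches the lower bound, so 9 is optimal.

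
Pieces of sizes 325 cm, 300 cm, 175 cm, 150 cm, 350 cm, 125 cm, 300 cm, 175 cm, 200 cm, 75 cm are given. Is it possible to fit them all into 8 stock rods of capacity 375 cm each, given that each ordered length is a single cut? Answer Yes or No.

Yes

A valid assignment using 7 stock rods:
  stock rod 1: 350 = 350
  stock rod 2: 325 = 325
  stock rod 3: 300 + 75 = 375
  stock rod 4: 300 = 300
  stock rod 5: 200 + 175 = 375
  stock rod 6: 175 + 150 = 325
  stock rod 7: 125 = 125
That uses only 7 ≤ 8, so 8 stock rods are enough.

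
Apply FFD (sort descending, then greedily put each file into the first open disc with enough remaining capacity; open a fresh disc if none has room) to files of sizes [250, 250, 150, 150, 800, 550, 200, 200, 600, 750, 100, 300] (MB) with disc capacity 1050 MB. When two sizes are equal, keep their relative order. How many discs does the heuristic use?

Sorted descending: 800, 750, 600, 550, 300, 250, 250, 200, 200, 150, 150, 100.
  800 → disc 1 (new)  [load 800/1050]
  750 → disc 2 (new)  [load 750/1050]
  600 → disc 3 (new)  [load 600/1050]
  550 → disc 4 (new)  [load 550/1050]
  300 → disc 2  [load 1050/1050]
  250 → disc 1  [load 1050/1050]
  250 → disc 3  [load 850/1050]
  200 → disc 3  [load 1050/1050]
  200 → disc 4  [load 750/1050]
  150 → disc 4  [load 900/1050]
  150 → disc 4  [load 1050/1050]
  100 → disc 5 (new)  [load 100/1050]
5 discs opened.

5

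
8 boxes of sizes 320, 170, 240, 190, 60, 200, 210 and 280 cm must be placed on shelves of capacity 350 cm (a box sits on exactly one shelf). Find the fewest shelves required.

7

Total = 320 + 280 + 240 + 210 + 200 + 190 + 170 + 60 = 1670 cm.
Lower bound: ⌈1670/350⌉ = 5 shelves.
Also, 6 boxes each exceed 175 cm, and no two of those can share a shelf, so at least 6 shelves are needed.
A packing using 7 shelves:
  shelf 1: 320 = 320
  shelf 2: 280 + 60 = 340
  shelf 3: 240 = 240
  shelf 4: 210 = 210
  shelf 5: 200 = 200
  shelf 6: 190 = 190
  shelf 7: 170 = 170
No arrangement into 6 shelves stays within capacity, so 7 is optimal.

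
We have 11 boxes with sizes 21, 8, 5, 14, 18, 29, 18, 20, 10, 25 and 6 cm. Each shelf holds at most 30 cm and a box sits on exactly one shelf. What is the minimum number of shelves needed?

Total = 29 + 25 + 21 + 20 + 18 + 18 + 14 + 10 + 8 + 6 + 5 = 174 cm.
Lower bound: ⌈174/30⌉ = 6 shelves.
A packing using 7 shelves:
  shelf 1: 29 = 29
  shelf 2: 25 + 5 = 30
  shelf 3: 21 + 8 = 29
  shelf 4: 20 + 10 = 30
  shelf 5: 18 + 6 = 24
  shelf 6: 18 = 18
  shelf 7: 14 = 14
No arrangement into 6 shelves stays within capacity, so 7 is optimal.

7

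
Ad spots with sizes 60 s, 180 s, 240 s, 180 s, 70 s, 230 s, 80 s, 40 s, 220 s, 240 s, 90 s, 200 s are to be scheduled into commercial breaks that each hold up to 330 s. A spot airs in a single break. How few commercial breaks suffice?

Total = 240 + 240 + 230 + 220 + 200 + 180 + 180 + 90 + 80 + 70 + 60 + 40 = 1830 s.
Lower bound: ⌈1830/330⌉ = 6 commercial breaks.
Also, 7 ad spots each exceed 165 s, and no two of those can share a break, so at least 7 commercial breaks are needed.
A packing using 7 commercial breaks:
  break 1: 240 + 90 = 330
  break 2: 240 + 80 = 320
  break 3: 230 + 70 = 300
  break 4: 220 + 60 + 40 = 320
  break 5: 200 = 200
  break 6: 180 = 180
  break 7: 180 = 180
This matches the lower bound, so 7 is optimal.

7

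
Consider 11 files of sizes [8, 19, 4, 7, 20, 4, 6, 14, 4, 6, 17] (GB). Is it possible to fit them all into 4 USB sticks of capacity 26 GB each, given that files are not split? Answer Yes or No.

No

Total = 109 GB; ⌈109/26⌉ = 5.
At least 5 USB sticks are required, but only 4 are allowed.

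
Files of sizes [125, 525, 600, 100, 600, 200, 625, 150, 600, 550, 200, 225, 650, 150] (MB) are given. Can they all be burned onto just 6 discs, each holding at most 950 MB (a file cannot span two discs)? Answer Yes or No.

No

Total = 5300 MB; ⌈5300/950⌉ = 6.
7 files each exceed half the capacity and cannot share a disc, forcing at least 7 discs.
At least 7 discs are required, but only 6 are allowed.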